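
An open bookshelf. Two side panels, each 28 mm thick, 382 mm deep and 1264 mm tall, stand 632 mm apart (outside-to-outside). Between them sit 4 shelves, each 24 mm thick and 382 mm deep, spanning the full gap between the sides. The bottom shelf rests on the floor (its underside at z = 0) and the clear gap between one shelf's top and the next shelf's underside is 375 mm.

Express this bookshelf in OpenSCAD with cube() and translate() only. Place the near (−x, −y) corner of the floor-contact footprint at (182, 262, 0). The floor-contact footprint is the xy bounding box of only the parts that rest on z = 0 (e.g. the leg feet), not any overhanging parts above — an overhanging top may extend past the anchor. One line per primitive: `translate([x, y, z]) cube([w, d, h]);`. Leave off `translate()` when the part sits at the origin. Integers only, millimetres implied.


translate([182, 262, 0]) cube([28, 382, 1264]);
translate([786, 262, 0]) cube([28, 382, 1264]);
translate([210, 262, 0]) cube([576, 382, 24]);
translate([210, 262, 399]) cube([576, 382, 24]);
translate([210, 262, 798]) cube([576, 382, 24]);
translate([210, 262, 1197]) cube([576, 382, 24]);


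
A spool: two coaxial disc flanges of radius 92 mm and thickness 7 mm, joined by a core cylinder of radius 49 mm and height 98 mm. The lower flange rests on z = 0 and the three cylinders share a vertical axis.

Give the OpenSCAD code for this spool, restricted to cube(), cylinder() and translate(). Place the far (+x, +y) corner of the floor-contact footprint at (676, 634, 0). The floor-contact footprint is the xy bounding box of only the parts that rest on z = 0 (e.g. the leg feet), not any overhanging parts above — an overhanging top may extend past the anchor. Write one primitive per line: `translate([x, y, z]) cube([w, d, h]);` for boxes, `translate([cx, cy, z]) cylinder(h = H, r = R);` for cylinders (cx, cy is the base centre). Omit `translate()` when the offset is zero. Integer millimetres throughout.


translate([584, 542, 0]) cylinder(h = 7, r = 92);
translate([584, 542, 7]) cylinder(h = 98, r = 49);
translate([584, 542, 105]) cylinder(h = 7, r = 92);


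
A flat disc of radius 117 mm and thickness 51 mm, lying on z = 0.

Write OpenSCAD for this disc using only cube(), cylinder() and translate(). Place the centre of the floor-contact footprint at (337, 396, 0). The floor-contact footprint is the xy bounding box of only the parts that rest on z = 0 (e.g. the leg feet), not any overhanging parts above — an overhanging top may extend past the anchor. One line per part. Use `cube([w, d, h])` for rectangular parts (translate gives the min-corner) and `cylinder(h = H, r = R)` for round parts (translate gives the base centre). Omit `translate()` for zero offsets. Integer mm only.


translate([337, 396, 0]) cylinder(h = 51, r = 117);


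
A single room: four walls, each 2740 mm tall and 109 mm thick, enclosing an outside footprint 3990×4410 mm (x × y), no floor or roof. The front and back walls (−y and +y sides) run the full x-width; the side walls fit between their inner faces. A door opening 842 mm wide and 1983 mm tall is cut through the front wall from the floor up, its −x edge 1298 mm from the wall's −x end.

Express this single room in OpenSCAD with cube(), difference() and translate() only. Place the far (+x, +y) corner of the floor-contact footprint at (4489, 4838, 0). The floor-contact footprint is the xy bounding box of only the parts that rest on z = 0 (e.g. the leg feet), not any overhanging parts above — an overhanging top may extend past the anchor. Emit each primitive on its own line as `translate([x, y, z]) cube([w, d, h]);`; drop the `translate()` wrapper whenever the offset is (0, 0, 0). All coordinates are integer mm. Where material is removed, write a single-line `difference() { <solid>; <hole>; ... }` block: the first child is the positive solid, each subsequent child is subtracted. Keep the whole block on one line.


difference() { translate([499, 428, 0]) cube([3990, 109, 2740]); translate([1797, 428, 0]) cube([842, 109, 1983]); }
translate([499, 4729, 0]) cube([3990, 109, 2740]);
translate([499, 537, 0]) cube([109, 4192, 2740]);
translate([4380, 537, 0]) cube([109, 4192, 2740]);


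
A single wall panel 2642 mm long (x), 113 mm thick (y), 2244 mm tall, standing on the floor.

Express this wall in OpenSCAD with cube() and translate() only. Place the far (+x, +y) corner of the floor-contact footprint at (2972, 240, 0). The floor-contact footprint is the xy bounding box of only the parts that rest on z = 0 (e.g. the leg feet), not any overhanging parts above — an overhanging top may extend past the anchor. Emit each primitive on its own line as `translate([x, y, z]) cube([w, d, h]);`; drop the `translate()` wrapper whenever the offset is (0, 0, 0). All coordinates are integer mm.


translate([330, 127, 0]) cube([2642, 113, 2244]);


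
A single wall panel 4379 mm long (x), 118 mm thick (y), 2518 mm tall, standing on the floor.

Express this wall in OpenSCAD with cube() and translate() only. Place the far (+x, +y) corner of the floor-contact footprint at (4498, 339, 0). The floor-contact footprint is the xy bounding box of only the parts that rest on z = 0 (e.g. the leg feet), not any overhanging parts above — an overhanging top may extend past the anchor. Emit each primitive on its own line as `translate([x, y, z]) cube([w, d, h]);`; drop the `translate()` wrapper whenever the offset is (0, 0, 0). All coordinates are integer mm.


translate([119, 221, 0]) cube([4379, 118, 2518]);


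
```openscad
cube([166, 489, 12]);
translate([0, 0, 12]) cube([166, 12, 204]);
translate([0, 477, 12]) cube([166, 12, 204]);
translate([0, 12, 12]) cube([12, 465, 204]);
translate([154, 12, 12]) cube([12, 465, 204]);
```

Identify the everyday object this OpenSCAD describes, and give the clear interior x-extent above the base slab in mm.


An open box. The internal width is 142 mm.

A 166×489 base slab with four walls standing on it — an open box. The base is 166 mm wide and the walls are 12 mm thick, so the internal width is 166 − 2 × 12 = 142 mm.


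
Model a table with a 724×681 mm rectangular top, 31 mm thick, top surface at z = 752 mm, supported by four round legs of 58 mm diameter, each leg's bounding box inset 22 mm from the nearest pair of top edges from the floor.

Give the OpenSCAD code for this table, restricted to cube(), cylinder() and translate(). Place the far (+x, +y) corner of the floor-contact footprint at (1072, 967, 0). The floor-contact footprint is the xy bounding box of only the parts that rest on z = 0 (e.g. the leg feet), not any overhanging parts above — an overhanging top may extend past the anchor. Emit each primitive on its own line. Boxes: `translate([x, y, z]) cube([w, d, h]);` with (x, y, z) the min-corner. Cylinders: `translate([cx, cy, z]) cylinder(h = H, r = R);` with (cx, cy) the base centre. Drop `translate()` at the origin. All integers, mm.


// leg_h = 752 - 31 = 721
translate([370, 308, 721]) cube([724, 681, 31]);
translate([421, 359, 0]) cylinder(h = 721, r = 29);
translate([1043, 359, 0]) cylinder(h = 721, r = 29);
translate([421, 938, 0]) cylinder(h = 721, r = 29);
translate([1043, 938, 0]) cylinder(h = 721, r = 29);


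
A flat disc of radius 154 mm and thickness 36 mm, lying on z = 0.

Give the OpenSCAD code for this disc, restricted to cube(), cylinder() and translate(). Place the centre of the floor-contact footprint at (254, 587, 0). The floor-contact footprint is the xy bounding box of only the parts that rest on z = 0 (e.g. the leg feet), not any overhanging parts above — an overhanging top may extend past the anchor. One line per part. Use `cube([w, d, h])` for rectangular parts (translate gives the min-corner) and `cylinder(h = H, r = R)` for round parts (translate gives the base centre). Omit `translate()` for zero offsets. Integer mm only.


translate([254, 587, 0]) cylinder(h = 36, r = 154);


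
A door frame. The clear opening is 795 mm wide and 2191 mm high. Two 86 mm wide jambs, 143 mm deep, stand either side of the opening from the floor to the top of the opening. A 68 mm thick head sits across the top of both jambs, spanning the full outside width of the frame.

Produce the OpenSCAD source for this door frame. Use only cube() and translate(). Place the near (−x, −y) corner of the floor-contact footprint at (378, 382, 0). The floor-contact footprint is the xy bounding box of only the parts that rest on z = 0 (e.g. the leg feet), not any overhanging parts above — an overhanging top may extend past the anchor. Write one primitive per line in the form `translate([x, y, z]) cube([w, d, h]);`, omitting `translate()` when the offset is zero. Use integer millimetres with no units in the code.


translate([378, 382, 0]) cube([86, 143, 2191]);
translate([1259, 382, 0]) cube([86, 143, 2191]);
translate([378, 382, 2191]) cube([967, 143, 68]);


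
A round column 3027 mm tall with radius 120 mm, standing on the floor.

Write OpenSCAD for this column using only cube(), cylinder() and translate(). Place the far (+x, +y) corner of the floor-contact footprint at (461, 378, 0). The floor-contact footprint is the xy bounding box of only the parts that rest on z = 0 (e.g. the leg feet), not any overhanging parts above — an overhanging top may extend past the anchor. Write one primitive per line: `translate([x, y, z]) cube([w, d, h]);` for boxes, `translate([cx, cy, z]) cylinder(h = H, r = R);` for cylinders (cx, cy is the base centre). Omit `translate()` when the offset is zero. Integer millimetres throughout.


translate([341, 258, 0]) cylinder(h = 3027, r = 120);


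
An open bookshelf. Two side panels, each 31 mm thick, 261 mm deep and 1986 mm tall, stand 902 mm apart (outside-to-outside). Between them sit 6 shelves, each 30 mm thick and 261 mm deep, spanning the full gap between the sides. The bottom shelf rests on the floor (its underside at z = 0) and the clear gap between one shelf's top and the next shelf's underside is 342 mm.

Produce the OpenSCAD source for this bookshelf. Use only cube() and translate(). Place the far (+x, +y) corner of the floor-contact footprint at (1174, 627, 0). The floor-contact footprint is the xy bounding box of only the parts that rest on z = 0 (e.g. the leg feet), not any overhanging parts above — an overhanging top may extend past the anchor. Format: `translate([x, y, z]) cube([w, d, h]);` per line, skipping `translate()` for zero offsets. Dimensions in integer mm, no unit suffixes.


translate([272, 366, 0]) cube([31, 261, 1986]);
translate([1143, 366, 0]) cube([31, 261, 1986]);
translate([303, 366, 0]) cube([840, 261, 30]);
translate([303, 366, 372]) cube([840, 261, 30]);
translate([303, 366, 744]) cube([840, 261, 30]);
translate([303, 366, 1116]) cube([840, 261, 30]);
translate([303, 366, 1488]) cube([840, 261, 30]);
translate([303, 366, 1860]) cube([840, 261, 30]);


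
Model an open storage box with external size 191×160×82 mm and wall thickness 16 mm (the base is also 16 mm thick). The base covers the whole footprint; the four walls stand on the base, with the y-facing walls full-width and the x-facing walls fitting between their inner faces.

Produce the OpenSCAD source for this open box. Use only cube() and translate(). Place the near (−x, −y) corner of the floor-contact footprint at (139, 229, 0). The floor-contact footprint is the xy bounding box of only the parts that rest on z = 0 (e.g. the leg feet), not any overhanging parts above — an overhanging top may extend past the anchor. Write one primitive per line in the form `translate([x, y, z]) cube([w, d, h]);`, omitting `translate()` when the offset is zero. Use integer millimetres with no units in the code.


translate([139, 229, 0]) cube([191, 160, 16]);
translate([139, 229, 16]) cube([191, 16, 66]);
translate([139, 373, 16]) cube([191, 16, 66]);
translate([139, 245, 16]) cube([16, 128, 66]);
translate([314, 245, 16]) cube([16, 128, 66]);


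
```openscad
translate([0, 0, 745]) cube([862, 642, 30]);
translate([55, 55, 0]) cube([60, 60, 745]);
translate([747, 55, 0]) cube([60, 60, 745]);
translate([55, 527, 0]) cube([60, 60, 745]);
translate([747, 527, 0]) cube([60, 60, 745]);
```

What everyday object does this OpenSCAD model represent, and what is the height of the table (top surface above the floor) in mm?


A table. The table height is 775 mm.

A 862×642×30 slab sits at z = 745 on four 60 mm square posts — a table. The top surface is at 745 + 30 = 775 mm.


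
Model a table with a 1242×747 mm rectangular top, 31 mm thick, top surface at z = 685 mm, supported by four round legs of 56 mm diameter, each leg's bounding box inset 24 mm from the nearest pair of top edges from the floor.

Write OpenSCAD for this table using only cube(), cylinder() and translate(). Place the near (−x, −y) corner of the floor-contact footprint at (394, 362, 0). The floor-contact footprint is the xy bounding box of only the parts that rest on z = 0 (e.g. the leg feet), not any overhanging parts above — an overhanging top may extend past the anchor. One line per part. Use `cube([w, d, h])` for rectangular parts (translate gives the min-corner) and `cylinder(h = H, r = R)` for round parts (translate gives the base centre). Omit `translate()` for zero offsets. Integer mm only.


// leg_h = 685 - 31 = 654
translate([370, 338, 654]) cube([1242, 747, 31]);
translate([422, 390, 0]) cylinder(h = 654, r = 28);
translate([1560, 390, 0]) cylinder(h = 654, r = 28);
translate([422, 1033, 0]) cylinder(h = 654, r = 28);
translate([1560, 1033, 0]) cylinder(h = 654, r = 28);


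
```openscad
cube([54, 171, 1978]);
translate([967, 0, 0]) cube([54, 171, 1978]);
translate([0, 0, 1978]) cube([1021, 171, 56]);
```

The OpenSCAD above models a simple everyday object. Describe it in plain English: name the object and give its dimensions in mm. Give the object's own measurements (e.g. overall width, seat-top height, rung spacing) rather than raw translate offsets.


A door frame. The clear opening is 913 mm wide and 1978 mm high. Two 54 mm wide jambs, 171 mm deep, stand either side of the opening from the floor to the top of the opening. A 56 mm thick head sits across the top of both jambs, spanning the full outside width of the frame.


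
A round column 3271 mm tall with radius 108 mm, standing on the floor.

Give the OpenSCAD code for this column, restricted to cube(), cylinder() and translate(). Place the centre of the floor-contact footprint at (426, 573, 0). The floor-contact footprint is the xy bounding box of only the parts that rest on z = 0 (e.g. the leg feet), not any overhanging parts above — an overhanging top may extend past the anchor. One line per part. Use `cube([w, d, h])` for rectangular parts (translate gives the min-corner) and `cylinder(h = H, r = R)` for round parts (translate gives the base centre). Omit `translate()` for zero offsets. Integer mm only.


translate([426, 573, 0]) cylinder(h = 3271, r = 108);


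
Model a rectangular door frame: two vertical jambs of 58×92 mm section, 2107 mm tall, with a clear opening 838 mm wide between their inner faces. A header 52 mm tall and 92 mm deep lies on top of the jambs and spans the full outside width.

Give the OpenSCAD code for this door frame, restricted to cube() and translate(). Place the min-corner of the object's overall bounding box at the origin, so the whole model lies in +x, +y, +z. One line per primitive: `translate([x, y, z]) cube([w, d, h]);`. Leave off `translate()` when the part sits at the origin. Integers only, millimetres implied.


cube([58, 92, 2107]);
translate([896, 0, 0]) cube([58, 92, 2107]);
translate([0, 0, 2107]) cube([954, 92, 52]);


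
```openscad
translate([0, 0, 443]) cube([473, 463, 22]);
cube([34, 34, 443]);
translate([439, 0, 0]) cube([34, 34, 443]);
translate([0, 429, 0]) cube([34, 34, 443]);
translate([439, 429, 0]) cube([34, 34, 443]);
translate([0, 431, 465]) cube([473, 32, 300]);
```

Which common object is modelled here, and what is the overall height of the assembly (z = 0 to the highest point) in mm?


A chair. The overall height is 765 mm.

A slab on four corner posts with a tall panel at the back — a chair. The seat slab sits at z = 443 with thickness 22, and the 300 mm backrest starts at the seat top, so the overall height is 443 + 22 + 300 = 765 mm.


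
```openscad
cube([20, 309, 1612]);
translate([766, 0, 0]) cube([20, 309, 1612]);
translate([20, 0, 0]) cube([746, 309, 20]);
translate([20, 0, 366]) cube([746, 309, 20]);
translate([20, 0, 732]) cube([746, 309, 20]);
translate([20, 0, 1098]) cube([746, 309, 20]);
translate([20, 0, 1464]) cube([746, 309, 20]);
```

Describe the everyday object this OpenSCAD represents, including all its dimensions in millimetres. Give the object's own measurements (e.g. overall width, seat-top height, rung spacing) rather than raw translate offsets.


An open bookshelf. Two side panels, each 20 mm thick, 309 mm deep and 1612 mm tall, stand 786 mm apart (outside-to-outside). Between them sit 5 shelves, each 20 mm thick and 309 mm deep, spanning the full gap between the sides. The bottom shelf rests on the floor (its underside at z = 0) and the clear gap between one shelf's top and the next shelf's underside is 346 mm.


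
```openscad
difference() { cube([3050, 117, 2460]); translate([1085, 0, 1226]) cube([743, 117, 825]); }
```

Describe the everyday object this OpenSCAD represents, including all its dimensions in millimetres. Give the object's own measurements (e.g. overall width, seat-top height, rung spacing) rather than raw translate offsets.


A wall 3050 mm long (x), 117 mm thick (y), 2460 mm tall, with a rectangular window opening cut through it. The opening is 743 mm wide and 825 mm tall; its sill is at z = 1226 mm and its near (−x) edge is 1085 mm from the wall's −x end. The opening passes through the full wall thickness.


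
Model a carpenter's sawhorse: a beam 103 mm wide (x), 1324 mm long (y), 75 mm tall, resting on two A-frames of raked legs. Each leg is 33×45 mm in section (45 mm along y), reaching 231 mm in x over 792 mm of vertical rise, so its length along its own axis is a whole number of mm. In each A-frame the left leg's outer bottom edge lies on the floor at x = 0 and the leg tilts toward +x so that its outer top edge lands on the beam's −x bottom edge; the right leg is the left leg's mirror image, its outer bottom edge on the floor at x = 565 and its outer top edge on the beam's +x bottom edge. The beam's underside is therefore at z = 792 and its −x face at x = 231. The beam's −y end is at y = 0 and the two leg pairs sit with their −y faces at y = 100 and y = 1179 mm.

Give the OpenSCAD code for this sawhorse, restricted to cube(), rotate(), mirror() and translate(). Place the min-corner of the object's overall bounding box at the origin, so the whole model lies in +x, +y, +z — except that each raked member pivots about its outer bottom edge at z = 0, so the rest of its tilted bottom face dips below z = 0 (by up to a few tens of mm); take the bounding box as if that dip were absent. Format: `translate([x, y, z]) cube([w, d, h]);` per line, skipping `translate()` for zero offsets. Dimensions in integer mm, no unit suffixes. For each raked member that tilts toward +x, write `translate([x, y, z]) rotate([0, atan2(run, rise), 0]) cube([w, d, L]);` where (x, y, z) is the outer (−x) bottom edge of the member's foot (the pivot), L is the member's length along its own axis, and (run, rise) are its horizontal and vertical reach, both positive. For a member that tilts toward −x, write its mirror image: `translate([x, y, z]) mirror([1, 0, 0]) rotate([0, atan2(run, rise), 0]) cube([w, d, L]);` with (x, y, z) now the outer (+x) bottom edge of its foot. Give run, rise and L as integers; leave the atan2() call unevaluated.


// leg length = √(231² + 792²) = 825
// right-leg outer foot x = 2·231 + 103 = 565
// beam min-corner = (231, 0, 792)
translate([231, 0, 792]) cube([103, 1324, 75]);
translate([0, 100, 0]) rotate([0, atan2(231, 792), 0]) cube([33, 45, 825]);
translate([565, 100, 0]) mirror([1, 0, 0]) rotate([0, atan2(231, 792), 0]) cube([33, 45, 825]);
translate([0, 1179, 0]) rotate([0, atan2(231, 792), 0]) cube([33, 45, 825]);
translate([565, 1179, 0]) mirror([1, 0, 0]) rotate([0, atan2(231, 792), 0]) cube([33, 45, 825]);


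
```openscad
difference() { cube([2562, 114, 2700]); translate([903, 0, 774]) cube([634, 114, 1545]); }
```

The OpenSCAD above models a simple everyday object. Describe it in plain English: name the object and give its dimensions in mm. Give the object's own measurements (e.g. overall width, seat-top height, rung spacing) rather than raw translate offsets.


A wall 2562 mm long (x), 114 mm thick (y), 2700 mm tall, with a rectangular window opening cut through it. The opening is 634 mm wide and 1545 mm tall; its sill is at z = 774 mm and its near (−x) edge is 903 mm from the wall's −x end. The opening passes through the full wall thickness.


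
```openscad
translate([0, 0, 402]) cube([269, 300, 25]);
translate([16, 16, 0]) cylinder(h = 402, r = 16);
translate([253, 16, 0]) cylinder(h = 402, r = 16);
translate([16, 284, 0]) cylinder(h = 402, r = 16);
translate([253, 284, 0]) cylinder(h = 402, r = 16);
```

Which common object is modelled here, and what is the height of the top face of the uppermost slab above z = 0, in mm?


A stool. The seat height is 427 mm.

A 269×300×25 slab at z = 402 on four corner cylinders — a stool. The seat top is 402 + 25 = 427 mm.


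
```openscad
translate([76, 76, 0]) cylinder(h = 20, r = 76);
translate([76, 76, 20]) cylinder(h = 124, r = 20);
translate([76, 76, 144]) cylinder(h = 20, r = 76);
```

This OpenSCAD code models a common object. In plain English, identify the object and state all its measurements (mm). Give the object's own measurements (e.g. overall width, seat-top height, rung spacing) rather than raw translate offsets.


A spool: two coaxial disc flanges of radius 76 mm and thickness 20 mm, joined by a core cylinder of radius 20 mm and height 124 mm. The lower flange rests on z = 0 and the three cylinders share a vertical axis.


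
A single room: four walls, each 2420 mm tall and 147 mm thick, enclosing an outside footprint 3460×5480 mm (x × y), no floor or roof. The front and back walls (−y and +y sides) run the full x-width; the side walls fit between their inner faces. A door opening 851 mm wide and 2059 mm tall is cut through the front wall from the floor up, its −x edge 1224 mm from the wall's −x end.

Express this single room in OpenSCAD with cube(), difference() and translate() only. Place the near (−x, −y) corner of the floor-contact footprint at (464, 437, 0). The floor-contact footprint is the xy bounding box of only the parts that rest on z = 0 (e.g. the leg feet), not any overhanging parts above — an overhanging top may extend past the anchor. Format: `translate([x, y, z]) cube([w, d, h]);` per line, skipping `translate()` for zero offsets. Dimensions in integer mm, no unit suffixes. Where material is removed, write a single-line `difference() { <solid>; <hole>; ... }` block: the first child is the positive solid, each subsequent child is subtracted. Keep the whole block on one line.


difference() { translate([464, 437, 0]) cube([3460, 147, 2420]); translate([1688, 437, 0]) cube([851, 147, 2059]); }
translate([464, 5770, 0]) cube([3460, 147, 2420]);
translate([464, 584, 0]) cube([147, 5186, 2420]);
translate([3777, 584, 0]) cube([147, 5186, 2420]);


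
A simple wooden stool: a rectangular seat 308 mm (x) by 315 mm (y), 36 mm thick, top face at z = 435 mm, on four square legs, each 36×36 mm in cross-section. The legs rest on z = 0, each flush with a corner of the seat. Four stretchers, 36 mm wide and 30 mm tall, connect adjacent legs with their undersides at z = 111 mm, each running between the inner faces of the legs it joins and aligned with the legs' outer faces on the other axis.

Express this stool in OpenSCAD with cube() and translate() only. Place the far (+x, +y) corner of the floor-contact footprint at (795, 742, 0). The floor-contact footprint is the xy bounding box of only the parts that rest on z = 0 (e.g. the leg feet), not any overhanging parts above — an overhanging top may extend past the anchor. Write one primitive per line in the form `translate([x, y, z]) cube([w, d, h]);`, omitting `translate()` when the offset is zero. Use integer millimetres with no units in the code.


translate([487, 427, 399]) cube([308, 315, 36]);
translate([487, 427, 0]) cube([36, 36, 399]);
translate([759, 427, 0]) cube([36, 36, 399]);
translate([487, 706, 0]) cube([36, 36, 399]);
translate([759, 706, 0]) cube([36, 36, 399]);
translate([523, 427, 111]) cube([236, 36, 30]);
translate([523, 706, 111]) cube([236, 36, 30]);
translate([487, 463, 111]) cube([36, 243, 30]);
translate([759, 463, 111]) cube([36, 243, 30]);


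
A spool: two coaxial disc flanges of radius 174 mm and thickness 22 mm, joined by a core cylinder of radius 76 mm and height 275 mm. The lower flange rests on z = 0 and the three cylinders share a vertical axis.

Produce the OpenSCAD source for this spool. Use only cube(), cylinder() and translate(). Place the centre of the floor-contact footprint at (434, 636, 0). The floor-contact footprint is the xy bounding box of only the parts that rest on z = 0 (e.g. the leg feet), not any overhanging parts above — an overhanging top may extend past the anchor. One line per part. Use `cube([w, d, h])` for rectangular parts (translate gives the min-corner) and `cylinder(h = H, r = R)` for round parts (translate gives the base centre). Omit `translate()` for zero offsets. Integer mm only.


translate([434, 636, 0]) cylinder(h = 22, r = 174);
translate([434, 636, 22]) cylinder(h = 275, r = 76);
translate([434, 636, 297]) cylinder(h = 22, r = 174);


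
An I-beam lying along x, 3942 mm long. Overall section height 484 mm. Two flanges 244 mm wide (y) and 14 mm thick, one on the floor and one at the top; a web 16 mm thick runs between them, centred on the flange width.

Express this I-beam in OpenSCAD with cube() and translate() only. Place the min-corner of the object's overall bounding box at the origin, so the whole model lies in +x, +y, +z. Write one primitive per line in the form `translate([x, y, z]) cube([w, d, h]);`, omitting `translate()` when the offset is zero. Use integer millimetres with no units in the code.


cube([3942, 244, 14]);
translate([0, 114, 14]) cube([3942, 16, 456]);
translate([0, 0, 470]) cube([3942, 244, 14]);


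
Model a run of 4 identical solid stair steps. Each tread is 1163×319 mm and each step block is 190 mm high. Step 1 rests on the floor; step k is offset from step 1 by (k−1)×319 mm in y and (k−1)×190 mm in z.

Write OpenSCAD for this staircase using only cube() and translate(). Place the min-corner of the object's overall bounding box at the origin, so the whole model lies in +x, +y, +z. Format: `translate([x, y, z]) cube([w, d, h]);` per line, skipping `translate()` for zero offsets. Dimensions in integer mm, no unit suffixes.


cube([1163, 319, 190]);
translate([0, 319, 190]) cube([1163, 319, 190]);
translate([0, 638, 380]) cube([1163, 319, 190]);
translate([0, 957, 570]) cube([1163, 319, 190]);


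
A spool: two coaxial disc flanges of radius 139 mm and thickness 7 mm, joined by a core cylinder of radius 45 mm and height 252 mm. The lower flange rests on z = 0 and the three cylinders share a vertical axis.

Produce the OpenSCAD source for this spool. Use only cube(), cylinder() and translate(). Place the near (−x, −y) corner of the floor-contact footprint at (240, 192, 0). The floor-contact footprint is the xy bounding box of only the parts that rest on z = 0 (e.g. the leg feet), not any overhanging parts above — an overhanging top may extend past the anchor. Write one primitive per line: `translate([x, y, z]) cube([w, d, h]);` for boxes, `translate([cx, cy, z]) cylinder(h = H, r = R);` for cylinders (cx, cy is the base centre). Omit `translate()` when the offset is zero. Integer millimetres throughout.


translate([379, 331, 0]) cylinder(h = 7, r = 139);
translate([379, 331, 7]) cylinder(h = 252, r = 45);
translate([379, 331, 259]) cylinder(h = 7, r = 139);


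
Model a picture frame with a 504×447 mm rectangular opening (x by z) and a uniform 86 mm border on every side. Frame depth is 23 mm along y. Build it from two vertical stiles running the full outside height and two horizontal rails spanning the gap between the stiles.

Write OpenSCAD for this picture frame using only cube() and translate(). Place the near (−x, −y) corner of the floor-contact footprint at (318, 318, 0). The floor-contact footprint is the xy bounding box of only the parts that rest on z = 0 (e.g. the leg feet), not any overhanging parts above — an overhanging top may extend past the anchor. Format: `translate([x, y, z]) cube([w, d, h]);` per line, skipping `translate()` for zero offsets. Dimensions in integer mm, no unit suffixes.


translate([318, 318, 0]) cube([86, 23, 619]);
translate([908, 318, 0]) cube([86, 23, 619]);
translate([404, 318, 0]) cube([504, 23, 86]);
translate([404, 318, 533]) cube([504, 23, 86]);


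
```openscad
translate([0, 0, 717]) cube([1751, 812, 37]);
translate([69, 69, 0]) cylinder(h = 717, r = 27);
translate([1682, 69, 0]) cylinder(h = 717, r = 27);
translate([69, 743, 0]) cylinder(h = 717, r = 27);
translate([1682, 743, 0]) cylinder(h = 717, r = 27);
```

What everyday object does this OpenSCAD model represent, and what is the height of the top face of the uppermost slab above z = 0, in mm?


A table. The table height is 754 mm.

A 1751×812×37 slab sits at z = 717 on four Ø54 mm round legs — a table. The top surface is at 717 + 37 = 754 mm.


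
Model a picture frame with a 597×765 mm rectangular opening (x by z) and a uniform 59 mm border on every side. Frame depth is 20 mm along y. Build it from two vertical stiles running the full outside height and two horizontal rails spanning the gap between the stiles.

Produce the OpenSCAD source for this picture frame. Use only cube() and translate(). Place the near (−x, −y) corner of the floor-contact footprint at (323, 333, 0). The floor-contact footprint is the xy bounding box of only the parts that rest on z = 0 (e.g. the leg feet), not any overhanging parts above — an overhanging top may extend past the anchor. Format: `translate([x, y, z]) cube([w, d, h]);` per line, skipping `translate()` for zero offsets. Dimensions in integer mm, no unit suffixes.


translate([323, 333, 0]) cube([59, 20, 883]);
translate([979, 333, 0]) cube([59, 20, 883]);
translate([382, 333, 0]) cube([597, 20, 59]);
translate([382, 333, 824]) cube([597, 20, 59]);


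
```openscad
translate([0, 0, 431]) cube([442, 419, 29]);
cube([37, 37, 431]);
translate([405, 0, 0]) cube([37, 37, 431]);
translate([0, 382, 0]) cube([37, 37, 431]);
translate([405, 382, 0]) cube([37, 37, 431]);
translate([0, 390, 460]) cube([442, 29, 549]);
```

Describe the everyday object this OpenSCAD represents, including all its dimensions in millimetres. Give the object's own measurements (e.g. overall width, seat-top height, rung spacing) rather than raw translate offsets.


A chair. The seat is a 442×419×29 mm slab with its top at z = 460 mm, on four 37×37 mm corner legs (flush with the seat edges, standing on z = 0). A flat backrest 29 mm thick, 549 mm tall, spans the full seat width and rises from the seat top along its +y edge, rear face flush with the rear of the seat.


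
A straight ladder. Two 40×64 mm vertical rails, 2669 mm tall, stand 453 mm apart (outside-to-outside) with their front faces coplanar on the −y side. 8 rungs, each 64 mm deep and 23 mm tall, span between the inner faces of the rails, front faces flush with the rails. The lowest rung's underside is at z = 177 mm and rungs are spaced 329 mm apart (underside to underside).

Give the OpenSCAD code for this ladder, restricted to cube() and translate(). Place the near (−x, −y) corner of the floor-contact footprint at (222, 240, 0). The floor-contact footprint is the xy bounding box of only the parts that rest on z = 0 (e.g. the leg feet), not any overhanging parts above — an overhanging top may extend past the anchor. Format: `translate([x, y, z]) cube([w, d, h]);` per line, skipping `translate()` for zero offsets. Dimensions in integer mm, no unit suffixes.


// rung span = 453 - 2*40 = 373
// rung[k] z = 177 + k*329
translate([222, 240, 0]) cube([40, 64, 2669]);
translate([635, 240, 0]) cube([40, 64, 2669]);
translate([262, 240, 177]) cube([373, 64, 23]);
translate([262, 240, 506]) cube([373, 64, 23]);
translate([262, 240, 835]) cube([373, 64, 23]);
translate([262, 240, 1164]) cube([373, 64, 23]);
translate([262, 240, 1493]) cube([373, 64, 23]);
translate([262, 240, 1822]) cube([373, 64, 23]);
translate([262, 240, 2151]) cube([373, 64, 23]);
translate([262, 240, 2480]) cube([373, 64, 23]);


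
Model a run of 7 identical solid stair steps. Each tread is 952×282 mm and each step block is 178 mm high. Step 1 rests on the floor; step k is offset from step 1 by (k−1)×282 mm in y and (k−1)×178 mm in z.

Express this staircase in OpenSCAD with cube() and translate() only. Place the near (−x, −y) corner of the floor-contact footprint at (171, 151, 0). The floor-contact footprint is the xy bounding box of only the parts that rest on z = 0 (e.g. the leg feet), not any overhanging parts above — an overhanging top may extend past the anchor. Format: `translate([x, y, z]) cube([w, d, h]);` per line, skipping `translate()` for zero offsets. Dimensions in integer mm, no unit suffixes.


translate([171, 151, 0]) cube([952, 282, 178]);
translate([171, 433, 178]) cube([952, 282, 178]);
translate([171, 715, 356]) cube([952, 282, 178]);
translate([171, 997, 534]) cube([952, 282, 178]);
translate([171, 1279, 712]) cube([952, 282, 178]);
translate([171, 1561, 890]) cube([952, 282, 178]);
translate([171, 1843, 1068]) cube([952, 282, 178]);


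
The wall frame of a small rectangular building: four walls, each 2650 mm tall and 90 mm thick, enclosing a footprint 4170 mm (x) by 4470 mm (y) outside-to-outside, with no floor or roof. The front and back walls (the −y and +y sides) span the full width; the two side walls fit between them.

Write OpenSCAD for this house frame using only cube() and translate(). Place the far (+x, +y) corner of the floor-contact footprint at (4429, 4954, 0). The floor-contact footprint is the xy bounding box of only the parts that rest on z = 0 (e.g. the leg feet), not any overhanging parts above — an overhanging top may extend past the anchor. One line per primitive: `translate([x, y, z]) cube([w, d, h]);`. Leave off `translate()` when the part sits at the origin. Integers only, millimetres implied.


translate([259, 484, 0]) cube([4170, 90, 2650]);
translate([259, 4864, 0]) cube([4170, 90, 2650]);
translate([259, 574, 0]) cube([90, 4290, 2650]);
translate([4339, 574, 0]) cube([90, 4290, 2650]);


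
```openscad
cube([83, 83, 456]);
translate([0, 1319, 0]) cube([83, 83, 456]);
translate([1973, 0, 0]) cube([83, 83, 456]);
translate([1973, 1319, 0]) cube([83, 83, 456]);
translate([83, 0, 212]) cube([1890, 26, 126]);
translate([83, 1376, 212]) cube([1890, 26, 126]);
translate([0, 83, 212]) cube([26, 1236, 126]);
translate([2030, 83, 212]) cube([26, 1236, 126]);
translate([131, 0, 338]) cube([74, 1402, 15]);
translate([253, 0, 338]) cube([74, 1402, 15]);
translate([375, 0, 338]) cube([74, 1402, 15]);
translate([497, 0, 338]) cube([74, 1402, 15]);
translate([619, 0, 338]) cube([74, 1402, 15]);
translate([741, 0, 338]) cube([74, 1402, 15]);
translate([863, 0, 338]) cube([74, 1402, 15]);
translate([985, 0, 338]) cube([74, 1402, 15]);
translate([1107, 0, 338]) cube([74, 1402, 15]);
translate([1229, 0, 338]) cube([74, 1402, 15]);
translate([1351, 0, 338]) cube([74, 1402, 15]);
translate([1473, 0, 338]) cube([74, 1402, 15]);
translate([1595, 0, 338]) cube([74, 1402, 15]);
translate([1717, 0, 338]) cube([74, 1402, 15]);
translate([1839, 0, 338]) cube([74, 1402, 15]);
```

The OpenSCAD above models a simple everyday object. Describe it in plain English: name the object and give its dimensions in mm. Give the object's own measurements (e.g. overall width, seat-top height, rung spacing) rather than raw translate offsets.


A bed frame 2056 mm long (x) by 1402 mm wide (y). Four 83×83 mm corner posts, 456 mm tall, at the corners of the footprint. Four rails of 26 mm thickness and 126 mm height run between adjacent posts with their undersides at z = 212 mm, their outer faces flush with the outside of the frame (the two x-running rails run between the posts' inner faces; the two y-running rails run between the posts' inner faces). 15 slats, each 74 mm wide (x) and 15 mm thick, lie across the top of the two x-running rails, running the full 1402 mm width of the frame in y; along x they sit between the end posts with a 48 mm gap after the −x posts and between neighbouring slats, leaving 60 mm before the +x posts.


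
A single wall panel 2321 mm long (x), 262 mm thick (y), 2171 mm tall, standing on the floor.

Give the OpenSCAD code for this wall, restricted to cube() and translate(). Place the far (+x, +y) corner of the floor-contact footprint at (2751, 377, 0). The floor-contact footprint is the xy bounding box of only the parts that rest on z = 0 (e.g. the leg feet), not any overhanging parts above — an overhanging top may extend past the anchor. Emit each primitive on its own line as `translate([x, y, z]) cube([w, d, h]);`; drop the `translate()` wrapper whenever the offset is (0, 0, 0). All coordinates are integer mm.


translate([430, 115, 0]) cube([2321, 262, 2171]);


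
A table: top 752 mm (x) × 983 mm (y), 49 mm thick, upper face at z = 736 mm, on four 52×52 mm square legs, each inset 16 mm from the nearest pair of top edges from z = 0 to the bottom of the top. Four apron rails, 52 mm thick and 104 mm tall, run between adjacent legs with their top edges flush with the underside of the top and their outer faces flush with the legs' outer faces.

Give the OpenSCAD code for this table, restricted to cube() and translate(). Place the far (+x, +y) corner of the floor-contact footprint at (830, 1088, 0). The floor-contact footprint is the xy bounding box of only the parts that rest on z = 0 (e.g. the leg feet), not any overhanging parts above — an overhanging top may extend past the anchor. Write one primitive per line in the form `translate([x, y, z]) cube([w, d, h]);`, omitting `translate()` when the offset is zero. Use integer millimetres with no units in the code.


// leg_h = 736 - 49 = 687
// apron z = 687 - 104 = 583
translate([94, 121, 687]) cube([752, 983, 49]);
translate([110, 137, 0]) cube([52, 52, 687]);
translate([778, 137, 0]) cube([52, 52, 687]);
translate([110, 1036, 0]) cube([52, 52, 687]);
translate([778, 1036, 0]) cube([52, 52, 687]);
translate([162, 137, 583]) cube([616, 52, 104]);
translate([162, 1036, 583]) cube([616, 52, 104]);
translate([110, 189, 583]) cube([52, 847, 104]);
translate([778, 189, 583]) cube([52, 847, 104]);


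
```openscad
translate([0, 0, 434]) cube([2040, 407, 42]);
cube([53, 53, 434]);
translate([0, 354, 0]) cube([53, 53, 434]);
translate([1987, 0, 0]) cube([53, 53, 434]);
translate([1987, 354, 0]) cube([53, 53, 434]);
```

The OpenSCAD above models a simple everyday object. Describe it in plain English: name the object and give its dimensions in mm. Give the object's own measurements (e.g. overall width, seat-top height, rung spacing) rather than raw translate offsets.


A long wooden bench with a 2040 mm (x) × 407 mm (y) seat, 42 mm thick, its top surface 476 mm above the floor. Four 53 mm square legs at the seat corners, flush with the edges, run from z = 0 to the seat underside.


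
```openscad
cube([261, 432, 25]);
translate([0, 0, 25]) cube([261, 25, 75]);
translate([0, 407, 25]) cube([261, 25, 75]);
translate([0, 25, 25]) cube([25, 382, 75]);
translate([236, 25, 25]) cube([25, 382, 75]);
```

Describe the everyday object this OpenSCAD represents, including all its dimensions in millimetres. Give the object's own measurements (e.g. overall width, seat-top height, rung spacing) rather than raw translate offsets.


An open-topped rectangular box: outside dimensions 261×432×100 mm, with a uniform wall and base thickness of 25 mm. The base is a full 261×432 slab on the floor; four walls sit on top of the base. The front and back walls (the −y and +y sides) span the full width; the two side walls fit between them.
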